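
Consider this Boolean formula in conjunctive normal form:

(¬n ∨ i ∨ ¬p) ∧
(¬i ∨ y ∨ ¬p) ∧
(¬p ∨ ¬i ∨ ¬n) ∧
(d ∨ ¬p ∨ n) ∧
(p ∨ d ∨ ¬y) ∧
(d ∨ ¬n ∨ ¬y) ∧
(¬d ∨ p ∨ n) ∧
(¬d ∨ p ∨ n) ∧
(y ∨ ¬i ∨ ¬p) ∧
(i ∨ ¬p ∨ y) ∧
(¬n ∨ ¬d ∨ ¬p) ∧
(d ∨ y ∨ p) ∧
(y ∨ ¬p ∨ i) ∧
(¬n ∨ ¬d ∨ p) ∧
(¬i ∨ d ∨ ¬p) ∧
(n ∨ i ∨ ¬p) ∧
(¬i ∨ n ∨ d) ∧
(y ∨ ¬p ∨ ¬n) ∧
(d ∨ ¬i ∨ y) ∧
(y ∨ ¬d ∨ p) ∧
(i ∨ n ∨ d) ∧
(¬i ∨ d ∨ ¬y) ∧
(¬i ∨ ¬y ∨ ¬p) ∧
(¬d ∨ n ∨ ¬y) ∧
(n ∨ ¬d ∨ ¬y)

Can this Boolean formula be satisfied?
No

No, the formula is not satisfiable.

No assignment of truth values to the variables can make all 25 clauses true simultaneously.

The formula is UNSAT (unsatisfiable).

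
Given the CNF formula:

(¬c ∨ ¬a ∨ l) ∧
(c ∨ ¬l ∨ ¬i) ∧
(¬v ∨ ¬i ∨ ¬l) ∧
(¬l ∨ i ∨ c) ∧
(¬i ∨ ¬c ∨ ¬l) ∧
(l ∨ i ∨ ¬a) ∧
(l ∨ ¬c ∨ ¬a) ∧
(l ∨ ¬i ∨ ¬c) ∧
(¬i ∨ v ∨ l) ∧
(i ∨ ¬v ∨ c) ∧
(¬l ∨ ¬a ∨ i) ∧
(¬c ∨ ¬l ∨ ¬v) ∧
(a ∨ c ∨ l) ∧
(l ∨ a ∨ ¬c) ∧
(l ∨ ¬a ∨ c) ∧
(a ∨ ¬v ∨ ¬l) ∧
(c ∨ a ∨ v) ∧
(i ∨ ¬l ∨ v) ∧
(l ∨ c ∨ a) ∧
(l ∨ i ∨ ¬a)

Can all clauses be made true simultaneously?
No

No, the formula is not satisfiable.

No assignment of truth values to the variables can make all 20 clauses true simultaneously.

The formula is UNSAT (unsatisfiable).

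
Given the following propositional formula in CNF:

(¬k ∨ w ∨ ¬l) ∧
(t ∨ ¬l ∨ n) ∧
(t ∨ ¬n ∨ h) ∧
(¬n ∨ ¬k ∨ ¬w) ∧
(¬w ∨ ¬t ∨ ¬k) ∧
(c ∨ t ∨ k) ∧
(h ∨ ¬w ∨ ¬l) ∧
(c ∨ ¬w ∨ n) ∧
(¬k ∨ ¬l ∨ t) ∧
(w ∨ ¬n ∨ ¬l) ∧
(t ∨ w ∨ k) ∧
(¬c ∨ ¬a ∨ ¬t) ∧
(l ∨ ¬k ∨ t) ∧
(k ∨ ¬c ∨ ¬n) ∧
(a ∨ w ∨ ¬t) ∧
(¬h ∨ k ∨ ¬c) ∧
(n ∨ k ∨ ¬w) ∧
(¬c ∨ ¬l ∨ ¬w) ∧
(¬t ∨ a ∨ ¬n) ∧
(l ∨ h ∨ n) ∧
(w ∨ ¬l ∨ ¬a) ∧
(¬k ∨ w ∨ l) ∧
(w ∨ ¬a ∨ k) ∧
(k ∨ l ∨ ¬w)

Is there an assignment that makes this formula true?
Yes

Yes, the formula is satisfiable.

One satisfying assignment is: t=True, h=True, c=False, l=True, a=True, w=True, k=False, n=True

Verification: With this assignment, all 24 clauses evaluate to true.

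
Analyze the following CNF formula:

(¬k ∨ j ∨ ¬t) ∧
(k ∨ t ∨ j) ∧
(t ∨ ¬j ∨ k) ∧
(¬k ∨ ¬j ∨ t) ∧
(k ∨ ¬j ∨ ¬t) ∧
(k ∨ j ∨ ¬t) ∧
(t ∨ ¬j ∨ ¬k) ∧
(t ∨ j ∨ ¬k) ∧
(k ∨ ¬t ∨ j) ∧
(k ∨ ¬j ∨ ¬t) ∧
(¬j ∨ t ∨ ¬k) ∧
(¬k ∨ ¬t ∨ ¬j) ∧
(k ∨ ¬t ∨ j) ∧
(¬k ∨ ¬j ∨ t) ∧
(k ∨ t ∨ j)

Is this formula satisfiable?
No

No, the formula is not satisfiable.

No assignment of truth values to the variables can make all 15 clauses true simultaneously.

The formula is UNSAT (unsatisfiable).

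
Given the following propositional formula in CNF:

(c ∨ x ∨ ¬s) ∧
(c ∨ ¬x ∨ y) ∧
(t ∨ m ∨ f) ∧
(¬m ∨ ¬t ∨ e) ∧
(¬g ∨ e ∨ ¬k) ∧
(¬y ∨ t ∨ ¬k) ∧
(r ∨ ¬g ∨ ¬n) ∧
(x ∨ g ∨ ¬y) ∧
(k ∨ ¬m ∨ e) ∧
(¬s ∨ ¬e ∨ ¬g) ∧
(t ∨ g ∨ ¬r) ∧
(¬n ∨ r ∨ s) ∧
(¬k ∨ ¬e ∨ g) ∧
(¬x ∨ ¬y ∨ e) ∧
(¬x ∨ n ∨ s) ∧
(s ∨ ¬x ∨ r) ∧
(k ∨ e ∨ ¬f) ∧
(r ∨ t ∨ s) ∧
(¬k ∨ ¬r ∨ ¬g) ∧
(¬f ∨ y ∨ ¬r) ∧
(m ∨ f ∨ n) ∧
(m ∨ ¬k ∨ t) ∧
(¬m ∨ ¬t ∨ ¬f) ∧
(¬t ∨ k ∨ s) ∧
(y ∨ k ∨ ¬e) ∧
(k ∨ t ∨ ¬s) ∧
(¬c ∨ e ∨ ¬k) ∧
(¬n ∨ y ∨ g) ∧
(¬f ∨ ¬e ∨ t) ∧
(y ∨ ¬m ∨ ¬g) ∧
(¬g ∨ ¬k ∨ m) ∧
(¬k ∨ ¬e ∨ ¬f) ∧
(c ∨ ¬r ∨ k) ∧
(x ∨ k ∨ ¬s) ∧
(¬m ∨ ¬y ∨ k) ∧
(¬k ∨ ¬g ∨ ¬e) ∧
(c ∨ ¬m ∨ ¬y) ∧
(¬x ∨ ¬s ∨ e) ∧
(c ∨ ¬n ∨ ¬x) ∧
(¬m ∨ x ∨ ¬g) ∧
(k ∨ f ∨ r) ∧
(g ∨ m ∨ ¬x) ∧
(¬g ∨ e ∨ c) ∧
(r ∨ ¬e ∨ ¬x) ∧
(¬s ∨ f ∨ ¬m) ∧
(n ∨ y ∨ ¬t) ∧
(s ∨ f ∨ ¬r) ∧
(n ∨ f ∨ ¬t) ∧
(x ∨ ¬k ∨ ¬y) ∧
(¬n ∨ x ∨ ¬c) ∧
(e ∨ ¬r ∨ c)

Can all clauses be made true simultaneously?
No

No, the formula is not satisfiable.

No assignment of truth values to the variables can make all 51 clauses true simultaneously.

The formula is UNSAT (unsatisfiable).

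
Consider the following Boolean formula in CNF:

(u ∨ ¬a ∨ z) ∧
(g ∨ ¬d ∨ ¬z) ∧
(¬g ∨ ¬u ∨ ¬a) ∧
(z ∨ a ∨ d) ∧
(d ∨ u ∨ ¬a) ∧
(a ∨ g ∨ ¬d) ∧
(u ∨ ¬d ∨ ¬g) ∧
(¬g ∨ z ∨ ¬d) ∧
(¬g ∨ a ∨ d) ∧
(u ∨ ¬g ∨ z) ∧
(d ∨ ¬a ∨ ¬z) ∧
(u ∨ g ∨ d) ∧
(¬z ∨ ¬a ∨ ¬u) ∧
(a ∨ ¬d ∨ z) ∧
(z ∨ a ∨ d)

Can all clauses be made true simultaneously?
Yes

Yes, the formula is satisfiable.

One satisfying assignment is: z=False, a=True, u=True, g=False, d=True

Verification: With this assignment, all 15 clauses evaluate to true.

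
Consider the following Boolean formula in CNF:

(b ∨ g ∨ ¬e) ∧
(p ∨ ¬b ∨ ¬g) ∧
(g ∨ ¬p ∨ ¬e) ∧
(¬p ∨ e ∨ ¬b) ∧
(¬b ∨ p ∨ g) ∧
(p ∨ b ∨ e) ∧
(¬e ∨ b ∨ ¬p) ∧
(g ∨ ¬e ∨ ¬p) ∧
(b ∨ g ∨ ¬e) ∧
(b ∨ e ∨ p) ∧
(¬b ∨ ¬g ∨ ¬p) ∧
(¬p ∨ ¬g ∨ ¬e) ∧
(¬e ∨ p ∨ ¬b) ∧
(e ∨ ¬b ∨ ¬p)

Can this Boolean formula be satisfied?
Yes

Yes, the formula is satisfiable.

One satisfying assignment is: b=False, p=False, g=True, e=True

Verification: With this assignment, all 14 clauses evaluate to true.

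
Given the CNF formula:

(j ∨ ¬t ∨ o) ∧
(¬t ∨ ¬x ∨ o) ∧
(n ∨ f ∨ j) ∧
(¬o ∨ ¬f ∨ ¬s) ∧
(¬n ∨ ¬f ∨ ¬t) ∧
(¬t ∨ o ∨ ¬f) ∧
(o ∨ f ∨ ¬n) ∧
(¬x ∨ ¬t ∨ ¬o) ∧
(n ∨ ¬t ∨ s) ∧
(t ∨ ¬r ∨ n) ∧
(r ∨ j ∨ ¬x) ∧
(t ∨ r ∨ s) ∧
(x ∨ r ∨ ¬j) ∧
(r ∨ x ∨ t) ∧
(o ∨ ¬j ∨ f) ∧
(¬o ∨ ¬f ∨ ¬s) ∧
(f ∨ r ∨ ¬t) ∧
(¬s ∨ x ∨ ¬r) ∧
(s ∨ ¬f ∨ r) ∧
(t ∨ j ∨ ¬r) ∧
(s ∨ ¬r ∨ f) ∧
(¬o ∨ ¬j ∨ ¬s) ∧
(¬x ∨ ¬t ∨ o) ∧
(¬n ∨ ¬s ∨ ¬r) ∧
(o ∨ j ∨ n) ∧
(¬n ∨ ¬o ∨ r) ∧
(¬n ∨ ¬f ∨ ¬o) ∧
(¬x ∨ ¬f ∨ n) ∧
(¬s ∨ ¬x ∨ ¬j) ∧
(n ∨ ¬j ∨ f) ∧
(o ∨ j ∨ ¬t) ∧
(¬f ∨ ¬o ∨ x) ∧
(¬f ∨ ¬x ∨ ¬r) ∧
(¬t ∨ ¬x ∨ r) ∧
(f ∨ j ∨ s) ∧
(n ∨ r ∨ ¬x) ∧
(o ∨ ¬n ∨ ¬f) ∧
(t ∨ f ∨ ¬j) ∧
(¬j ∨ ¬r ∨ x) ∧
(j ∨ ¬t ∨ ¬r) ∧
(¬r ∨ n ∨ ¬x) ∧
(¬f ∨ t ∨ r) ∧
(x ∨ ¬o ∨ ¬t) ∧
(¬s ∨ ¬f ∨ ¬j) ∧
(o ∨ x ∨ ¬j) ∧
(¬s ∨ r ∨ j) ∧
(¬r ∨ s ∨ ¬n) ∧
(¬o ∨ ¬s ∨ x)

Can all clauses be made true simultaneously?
No

No, the formula is not satisfiable.

No assignment of truth values to the variables can make all 48 clauses true simultaneously.

The formula is UNSAT (unsatisfiable).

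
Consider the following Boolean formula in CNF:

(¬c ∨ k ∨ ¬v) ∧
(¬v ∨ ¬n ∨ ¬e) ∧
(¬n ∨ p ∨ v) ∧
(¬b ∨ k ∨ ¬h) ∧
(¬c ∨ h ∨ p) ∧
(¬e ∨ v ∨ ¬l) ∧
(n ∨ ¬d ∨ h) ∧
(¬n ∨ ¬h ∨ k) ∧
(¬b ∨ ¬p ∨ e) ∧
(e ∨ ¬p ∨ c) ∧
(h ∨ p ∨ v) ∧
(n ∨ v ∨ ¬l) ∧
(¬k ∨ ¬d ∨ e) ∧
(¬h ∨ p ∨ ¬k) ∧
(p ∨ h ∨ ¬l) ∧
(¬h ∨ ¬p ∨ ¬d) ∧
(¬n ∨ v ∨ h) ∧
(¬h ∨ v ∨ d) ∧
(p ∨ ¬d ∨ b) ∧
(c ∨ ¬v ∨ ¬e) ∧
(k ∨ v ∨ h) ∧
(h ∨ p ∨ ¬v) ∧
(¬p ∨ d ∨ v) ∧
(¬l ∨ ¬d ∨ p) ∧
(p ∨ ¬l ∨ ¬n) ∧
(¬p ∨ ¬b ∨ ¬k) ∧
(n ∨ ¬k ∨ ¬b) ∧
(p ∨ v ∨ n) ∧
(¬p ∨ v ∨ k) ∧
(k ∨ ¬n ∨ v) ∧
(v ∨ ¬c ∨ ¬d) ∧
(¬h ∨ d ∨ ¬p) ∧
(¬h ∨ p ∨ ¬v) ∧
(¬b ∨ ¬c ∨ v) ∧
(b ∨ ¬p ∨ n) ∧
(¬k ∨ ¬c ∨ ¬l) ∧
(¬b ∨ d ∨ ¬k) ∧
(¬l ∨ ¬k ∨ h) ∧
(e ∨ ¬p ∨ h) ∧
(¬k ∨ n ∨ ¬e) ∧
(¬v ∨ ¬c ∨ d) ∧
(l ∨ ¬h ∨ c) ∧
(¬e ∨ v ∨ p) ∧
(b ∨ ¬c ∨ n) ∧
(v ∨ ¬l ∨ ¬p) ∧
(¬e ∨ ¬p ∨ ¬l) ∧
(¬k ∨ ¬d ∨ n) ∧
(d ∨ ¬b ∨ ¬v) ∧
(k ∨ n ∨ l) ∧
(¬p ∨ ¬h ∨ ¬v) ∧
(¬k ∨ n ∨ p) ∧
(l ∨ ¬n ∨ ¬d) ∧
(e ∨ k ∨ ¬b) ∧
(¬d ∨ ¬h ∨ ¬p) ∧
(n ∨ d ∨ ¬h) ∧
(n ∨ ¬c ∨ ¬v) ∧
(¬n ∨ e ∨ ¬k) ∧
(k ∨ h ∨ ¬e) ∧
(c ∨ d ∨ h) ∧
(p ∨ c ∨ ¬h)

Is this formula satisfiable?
No

No, the formula is not satisfiable.

No assignment of truth values to the variables can make all 60 clauses true simultaneously.

The formula is UNSAT (unsatisfiable).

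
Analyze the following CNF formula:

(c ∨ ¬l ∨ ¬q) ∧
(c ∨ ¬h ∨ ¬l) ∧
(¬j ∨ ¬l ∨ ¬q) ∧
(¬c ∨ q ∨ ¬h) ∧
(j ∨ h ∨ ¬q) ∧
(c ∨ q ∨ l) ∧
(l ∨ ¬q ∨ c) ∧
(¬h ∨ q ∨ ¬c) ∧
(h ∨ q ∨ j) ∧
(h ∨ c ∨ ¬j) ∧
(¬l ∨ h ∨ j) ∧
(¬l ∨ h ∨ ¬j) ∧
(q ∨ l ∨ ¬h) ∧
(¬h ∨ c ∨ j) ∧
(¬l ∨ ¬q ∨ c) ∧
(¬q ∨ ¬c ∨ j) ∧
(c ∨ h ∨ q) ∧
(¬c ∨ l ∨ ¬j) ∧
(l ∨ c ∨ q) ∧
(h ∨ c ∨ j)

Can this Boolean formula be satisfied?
No

No, the formula is not satisfiable.

No assignment of truth values to the variables can make all 20 clauses true simultaneously.

The formula is UNSAT (unsatisfiable).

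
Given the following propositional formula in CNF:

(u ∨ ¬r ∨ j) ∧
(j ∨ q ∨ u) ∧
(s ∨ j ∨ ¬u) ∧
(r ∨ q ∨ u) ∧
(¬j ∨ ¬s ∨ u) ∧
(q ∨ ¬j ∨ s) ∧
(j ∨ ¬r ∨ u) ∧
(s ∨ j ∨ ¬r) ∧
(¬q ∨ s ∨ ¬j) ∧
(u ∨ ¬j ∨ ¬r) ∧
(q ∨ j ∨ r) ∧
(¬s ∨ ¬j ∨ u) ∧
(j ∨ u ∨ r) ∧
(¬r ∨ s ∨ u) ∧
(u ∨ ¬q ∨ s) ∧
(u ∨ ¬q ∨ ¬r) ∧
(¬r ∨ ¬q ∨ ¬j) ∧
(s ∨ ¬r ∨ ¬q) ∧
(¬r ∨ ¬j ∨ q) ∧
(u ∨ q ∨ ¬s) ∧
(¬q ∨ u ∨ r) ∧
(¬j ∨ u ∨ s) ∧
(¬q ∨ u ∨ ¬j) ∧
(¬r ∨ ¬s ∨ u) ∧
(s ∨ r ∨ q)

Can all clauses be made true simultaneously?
Yes

Yes, the formula is satisfiable.

One satisfying assignment is: q=True, j=False, r=False, u=True, s=True

Verification: With this assignment, all 25 clauses evaluate to true.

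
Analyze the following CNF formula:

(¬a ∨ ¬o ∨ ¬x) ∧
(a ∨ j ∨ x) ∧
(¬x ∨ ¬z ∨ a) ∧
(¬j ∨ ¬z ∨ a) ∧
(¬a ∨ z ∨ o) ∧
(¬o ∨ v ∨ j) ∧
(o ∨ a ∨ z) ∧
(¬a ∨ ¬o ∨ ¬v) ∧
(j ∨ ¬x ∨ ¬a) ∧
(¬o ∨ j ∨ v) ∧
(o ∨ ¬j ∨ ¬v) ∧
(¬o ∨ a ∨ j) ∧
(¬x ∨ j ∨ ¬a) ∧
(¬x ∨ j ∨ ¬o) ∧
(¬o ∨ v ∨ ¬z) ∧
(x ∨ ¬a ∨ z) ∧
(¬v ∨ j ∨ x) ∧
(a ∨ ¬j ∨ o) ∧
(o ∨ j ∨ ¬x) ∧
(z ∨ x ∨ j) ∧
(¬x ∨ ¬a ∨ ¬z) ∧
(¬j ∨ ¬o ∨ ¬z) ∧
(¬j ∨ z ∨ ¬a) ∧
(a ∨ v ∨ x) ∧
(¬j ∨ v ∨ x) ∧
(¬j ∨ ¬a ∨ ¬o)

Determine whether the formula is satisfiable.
Yes

Yes, the formula is satisfiable.

One satisfying assignment is: z=False, j=True, a=False, x=True, v=True, o=True

Verification: With this assignment, all 26 clauses evaluate to true.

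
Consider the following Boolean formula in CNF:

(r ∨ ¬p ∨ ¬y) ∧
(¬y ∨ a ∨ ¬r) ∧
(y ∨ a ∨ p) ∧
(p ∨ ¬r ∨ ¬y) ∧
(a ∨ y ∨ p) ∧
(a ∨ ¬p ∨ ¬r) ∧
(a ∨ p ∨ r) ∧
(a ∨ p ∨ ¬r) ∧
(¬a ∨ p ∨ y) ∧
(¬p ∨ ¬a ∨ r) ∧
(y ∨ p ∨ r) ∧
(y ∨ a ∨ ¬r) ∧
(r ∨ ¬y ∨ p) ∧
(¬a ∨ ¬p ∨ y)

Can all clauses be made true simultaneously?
Yes

Yes, the formula is satisfiable.

One satisfying assignment is: p=True, y=False, r=False, a=False

Verification: With this assignment, all 14 clauses evaluate to true.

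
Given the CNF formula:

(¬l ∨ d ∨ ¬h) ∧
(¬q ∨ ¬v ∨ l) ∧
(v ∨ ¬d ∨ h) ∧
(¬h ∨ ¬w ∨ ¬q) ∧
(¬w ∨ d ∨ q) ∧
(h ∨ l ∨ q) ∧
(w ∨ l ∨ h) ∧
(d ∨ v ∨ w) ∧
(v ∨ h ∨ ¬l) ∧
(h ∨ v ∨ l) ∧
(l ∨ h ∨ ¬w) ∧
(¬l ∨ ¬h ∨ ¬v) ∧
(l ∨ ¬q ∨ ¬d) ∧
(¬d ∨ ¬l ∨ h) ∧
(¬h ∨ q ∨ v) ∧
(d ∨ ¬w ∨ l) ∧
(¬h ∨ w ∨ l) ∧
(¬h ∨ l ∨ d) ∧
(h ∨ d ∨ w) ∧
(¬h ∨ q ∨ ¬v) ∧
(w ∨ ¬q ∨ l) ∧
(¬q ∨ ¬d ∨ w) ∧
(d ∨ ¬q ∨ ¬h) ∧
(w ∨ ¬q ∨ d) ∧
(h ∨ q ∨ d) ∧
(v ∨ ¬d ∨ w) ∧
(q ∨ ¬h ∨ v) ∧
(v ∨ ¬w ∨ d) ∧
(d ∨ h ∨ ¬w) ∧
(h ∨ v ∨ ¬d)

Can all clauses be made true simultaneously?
No

No, the formula is not satisfiable.

No assignment of truth values to the variables can make all 30 clauses true simultaneously.

The formula is UNSAT (unsatisfiable).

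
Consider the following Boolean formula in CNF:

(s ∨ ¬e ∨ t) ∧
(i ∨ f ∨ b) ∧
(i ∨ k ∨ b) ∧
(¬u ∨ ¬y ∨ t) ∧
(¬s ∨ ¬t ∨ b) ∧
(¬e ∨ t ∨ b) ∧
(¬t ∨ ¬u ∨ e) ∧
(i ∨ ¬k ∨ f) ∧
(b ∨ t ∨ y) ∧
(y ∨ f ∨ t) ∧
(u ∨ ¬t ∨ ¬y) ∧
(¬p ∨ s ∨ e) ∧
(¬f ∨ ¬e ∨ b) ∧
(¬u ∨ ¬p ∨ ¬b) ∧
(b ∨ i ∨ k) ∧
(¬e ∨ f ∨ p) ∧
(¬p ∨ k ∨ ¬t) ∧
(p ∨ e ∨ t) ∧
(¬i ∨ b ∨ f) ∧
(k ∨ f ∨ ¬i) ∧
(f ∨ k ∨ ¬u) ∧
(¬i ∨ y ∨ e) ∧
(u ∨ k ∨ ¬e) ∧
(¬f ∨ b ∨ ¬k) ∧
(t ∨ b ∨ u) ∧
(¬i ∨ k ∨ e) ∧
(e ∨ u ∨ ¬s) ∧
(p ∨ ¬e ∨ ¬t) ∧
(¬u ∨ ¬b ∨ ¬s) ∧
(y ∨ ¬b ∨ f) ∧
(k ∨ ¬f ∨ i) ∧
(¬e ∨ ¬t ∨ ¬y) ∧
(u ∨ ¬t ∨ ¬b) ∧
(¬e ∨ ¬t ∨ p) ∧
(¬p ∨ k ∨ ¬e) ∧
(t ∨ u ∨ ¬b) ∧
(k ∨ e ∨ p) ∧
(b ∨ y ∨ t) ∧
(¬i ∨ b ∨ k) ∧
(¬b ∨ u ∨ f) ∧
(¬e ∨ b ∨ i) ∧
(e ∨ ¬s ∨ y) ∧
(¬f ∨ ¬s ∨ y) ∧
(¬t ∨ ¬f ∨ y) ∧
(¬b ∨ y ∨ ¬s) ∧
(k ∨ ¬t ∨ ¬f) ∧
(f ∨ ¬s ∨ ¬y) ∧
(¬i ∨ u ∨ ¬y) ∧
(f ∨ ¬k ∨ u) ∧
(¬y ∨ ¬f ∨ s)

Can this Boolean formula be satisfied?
No

No, the formula is not satisfiable.

No assignment of truth values to the variables can make all 50 clauses true simultaneously.

The formula is UNSAT (unsatisfiable).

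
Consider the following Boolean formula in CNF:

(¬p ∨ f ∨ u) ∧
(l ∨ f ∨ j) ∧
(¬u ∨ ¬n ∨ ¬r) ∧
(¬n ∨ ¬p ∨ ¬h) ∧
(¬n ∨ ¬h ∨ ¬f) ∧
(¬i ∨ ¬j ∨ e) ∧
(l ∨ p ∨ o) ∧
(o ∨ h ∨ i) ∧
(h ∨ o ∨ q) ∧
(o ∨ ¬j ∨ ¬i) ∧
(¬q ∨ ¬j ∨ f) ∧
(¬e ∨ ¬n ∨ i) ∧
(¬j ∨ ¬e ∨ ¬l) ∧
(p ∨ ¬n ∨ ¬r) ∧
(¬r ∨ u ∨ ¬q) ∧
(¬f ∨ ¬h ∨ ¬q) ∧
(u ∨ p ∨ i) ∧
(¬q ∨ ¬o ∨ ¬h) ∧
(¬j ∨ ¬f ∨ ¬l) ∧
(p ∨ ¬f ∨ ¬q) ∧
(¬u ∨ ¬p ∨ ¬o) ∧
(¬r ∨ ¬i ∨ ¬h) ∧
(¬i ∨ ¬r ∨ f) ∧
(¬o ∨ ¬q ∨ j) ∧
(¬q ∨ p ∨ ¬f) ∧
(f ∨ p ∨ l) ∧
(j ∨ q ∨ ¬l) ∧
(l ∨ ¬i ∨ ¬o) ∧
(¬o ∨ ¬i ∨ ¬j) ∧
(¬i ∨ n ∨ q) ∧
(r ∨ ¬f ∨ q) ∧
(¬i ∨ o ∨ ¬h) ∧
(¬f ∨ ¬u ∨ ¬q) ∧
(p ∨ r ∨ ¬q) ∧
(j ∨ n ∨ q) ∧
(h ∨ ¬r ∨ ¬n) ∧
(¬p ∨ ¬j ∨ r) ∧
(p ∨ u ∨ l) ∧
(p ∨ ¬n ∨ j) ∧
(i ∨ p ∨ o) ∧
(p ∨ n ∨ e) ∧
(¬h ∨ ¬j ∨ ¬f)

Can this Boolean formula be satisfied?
Yes

Yes, the formula is satisfiable.

One satisfying assignment is: e=False, i=False, o=False, p=True, r=True, q=False, j=True, l=False, n=False, f=False, u=True, h=True

Verification: With this assignment, all 42 clauses evaluate to true.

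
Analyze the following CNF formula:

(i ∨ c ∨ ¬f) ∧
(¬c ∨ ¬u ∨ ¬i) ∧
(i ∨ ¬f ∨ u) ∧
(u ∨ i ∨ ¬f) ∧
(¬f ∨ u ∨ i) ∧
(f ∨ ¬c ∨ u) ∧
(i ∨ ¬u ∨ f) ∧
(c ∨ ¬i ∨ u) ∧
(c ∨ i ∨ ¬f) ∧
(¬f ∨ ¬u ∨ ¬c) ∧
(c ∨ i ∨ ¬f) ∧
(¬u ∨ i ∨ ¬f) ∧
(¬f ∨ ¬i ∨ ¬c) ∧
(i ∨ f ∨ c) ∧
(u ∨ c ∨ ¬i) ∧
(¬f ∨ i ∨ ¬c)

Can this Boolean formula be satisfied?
Yes

Yes, the formula is satisfiable.

One satisfying assignment is: i=True, c=False, u=True, f=True

Verification: With this assignment, all 16 clauses evaluate to true.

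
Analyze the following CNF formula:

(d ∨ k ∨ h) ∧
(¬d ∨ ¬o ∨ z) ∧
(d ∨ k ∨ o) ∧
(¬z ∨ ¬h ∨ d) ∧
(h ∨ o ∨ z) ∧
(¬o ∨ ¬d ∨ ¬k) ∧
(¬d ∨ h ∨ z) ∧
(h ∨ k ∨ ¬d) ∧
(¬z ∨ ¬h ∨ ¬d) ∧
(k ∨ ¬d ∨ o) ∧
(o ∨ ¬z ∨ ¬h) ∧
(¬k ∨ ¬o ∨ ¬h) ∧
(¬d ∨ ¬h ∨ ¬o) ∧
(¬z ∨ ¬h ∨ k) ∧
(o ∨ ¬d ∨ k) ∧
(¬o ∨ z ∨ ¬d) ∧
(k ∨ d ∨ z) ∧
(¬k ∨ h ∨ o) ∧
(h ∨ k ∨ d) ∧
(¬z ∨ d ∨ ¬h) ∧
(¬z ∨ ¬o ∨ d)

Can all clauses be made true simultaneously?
Yes

Yes, the formula is satisfiable.

One satisfying assignment is: z=False, o=False, h=True, d=False, k=True

Verification: With this assignment, all 21 clauses evaluate to true.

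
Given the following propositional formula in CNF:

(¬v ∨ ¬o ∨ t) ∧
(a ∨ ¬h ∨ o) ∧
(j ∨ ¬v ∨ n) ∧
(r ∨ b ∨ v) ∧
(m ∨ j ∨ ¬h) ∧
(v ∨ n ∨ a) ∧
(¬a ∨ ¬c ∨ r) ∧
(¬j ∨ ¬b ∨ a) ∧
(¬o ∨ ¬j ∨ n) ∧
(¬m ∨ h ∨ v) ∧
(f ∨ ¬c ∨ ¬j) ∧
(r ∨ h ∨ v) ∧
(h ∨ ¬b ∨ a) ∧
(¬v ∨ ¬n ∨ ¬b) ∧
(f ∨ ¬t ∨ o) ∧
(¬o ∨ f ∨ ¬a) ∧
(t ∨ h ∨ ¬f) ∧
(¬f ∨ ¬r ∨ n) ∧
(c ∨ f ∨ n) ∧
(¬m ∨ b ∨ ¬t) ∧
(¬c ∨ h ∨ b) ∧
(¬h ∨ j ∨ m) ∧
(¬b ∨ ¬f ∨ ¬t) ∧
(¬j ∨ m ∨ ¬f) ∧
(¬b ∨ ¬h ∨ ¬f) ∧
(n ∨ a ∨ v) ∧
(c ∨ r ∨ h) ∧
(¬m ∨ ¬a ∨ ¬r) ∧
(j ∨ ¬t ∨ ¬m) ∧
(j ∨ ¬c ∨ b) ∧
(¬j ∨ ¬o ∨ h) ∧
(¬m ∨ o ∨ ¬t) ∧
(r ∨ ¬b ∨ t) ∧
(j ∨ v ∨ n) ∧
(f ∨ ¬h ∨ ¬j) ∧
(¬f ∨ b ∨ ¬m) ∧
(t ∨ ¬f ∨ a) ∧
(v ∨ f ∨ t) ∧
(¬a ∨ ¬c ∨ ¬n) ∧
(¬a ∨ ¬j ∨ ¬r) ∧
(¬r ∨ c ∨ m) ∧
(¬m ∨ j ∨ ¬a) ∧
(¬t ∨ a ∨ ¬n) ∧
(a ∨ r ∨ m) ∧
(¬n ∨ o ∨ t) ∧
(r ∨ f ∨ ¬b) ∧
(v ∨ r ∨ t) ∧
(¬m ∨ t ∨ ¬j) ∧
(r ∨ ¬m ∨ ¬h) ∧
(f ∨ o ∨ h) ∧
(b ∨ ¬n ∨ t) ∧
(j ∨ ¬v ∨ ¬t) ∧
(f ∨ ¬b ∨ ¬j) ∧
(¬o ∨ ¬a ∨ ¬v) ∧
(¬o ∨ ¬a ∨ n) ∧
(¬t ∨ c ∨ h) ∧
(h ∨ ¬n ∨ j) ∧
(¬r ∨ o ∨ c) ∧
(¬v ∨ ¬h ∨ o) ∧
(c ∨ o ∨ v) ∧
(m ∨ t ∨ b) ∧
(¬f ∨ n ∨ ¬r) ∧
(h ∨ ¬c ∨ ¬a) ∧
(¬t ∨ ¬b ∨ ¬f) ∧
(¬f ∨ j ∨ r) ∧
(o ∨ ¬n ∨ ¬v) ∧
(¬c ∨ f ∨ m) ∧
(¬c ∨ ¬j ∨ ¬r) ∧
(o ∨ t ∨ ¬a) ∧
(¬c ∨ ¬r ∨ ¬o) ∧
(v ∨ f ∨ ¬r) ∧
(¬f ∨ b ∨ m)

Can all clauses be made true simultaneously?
No

No, the formula is not satisfiable.

No assignment of truth values to the variables can make all 72 clauses true simultaneously.

The formula is UNSAT (unsatisfiable).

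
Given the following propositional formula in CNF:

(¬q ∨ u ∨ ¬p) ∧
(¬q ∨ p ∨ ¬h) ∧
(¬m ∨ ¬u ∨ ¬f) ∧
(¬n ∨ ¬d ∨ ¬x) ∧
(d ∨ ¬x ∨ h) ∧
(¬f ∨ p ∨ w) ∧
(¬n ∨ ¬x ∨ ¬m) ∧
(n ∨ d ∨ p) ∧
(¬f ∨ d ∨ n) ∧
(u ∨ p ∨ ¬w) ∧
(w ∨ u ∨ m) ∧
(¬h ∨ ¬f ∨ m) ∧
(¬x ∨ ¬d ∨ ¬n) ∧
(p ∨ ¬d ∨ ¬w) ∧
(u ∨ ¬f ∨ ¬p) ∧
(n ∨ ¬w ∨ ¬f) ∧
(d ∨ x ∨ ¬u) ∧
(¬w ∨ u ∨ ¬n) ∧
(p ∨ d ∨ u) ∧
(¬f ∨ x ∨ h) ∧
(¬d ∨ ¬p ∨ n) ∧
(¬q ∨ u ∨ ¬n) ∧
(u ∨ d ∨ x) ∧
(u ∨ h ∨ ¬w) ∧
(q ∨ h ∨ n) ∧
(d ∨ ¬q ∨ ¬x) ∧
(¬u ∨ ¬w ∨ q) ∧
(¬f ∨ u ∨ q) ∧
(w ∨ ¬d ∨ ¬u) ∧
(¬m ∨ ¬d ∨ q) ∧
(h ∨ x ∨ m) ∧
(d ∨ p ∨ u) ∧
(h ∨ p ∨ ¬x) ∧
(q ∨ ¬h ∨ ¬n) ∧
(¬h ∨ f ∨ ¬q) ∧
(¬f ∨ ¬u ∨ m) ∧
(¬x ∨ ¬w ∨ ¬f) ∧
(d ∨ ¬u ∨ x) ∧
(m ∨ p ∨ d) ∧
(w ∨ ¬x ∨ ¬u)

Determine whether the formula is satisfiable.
Yes

Yes, the formula is satisfiable.

One satisfying assignment is: f=False, h=True, m=True, q=False, w=False, n=False, d=False, u=False, p=True, x=True

Verification: With this assignment, all 40 clauses evaluate to true.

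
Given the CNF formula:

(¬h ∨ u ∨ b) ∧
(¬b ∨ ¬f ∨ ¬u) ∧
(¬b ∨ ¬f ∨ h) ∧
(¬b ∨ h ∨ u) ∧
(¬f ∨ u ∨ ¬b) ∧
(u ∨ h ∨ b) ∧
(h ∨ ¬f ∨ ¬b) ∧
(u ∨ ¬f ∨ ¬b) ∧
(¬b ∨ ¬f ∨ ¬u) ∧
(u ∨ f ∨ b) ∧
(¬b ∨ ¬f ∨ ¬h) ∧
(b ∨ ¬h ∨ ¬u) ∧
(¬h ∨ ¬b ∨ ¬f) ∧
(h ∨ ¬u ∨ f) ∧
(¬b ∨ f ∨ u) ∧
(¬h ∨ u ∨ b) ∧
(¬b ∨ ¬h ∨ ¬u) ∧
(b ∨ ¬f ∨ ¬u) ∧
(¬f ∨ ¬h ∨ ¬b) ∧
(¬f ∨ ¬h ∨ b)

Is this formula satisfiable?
No

No, the formula is not satisfiable.

No assignment of truth values to the variables can make all 20 clauses true simultaneously.

The formula is UNSAT (unsatisfiable).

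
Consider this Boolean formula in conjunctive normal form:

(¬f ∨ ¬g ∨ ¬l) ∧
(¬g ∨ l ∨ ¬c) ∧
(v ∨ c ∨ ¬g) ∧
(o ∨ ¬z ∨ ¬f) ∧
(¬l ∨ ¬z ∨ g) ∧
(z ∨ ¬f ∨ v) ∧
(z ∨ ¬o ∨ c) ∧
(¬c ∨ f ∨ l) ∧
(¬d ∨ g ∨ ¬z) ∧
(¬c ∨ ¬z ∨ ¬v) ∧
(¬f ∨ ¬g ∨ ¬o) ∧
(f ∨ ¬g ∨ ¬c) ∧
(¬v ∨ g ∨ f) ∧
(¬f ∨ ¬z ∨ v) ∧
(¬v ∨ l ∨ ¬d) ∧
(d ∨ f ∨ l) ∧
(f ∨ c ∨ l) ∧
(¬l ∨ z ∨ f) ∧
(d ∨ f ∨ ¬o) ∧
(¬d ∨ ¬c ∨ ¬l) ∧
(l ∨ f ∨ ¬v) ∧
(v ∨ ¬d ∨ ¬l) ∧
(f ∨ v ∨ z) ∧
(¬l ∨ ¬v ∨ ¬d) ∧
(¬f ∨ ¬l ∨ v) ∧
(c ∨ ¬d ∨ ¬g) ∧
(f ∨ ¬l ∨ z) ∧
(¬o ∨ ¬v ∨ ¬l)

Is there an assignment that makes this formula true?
Yes

Yes, the formula is satisfiable.

One satisfying assignment is: g=False, d=False, l=True, c=False, f=True, v=True, o=False, z=False

Verification: With this assignment, all 28 clauses evaluate to true.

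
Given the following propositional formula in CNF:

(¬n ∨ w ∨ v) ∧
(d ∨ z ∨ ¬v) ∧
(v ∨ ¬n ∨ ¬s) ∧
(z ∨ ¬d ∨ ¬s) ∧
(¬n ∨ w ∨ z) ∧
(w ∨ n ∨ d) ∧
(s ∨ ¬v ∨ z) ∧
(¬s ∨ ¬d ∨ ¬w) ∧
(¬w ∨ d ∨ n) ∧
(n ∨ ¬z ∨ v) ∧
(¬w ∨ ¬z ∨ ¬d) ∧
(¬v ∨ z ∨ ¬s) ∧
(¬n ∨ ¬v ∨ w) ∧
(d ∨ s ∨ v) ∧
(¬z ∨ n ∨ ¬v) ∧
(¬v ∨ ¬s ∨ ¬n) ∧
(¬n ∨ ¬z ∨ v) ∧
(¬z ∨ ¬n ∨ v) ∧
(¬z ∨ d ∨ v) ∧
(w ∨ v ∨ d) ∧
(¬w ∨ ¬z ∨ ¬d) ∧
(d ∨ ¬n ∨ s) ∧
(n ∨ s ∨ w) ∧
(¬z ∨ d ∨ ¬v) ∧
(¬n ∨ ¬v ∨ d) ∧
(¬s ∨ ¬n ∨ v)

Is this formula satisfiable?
Yes

Yes, the formula is satisfiable.

One satisfying assignment is: n=False, w=True, d=True, z=False, v=False, s=False

Verification: With this assignment, all 26 clauses evaluate to true.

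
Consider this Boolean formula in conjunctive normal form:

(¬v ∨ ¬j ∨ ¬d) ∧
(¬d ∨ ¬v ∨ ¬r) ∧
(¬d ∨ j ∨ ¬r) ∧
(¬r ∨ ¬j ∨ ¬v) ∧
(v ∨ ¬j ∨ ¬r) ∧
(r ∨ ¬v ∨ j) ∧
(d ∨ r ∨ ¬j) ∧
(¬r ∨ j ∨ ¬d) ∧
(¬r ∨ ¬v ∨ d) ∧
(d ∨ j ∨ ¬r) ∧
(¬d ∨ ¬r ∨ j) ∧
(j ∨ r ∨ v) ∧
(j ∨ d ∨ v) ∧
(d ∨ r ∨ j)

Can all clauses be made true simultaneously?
Yes

Yes, the formula is satisfiable.

One satisfying assignment is: v=False, j=True, d=True, r=False

Verification: With this assignment, all 14 clauses evaluate to true.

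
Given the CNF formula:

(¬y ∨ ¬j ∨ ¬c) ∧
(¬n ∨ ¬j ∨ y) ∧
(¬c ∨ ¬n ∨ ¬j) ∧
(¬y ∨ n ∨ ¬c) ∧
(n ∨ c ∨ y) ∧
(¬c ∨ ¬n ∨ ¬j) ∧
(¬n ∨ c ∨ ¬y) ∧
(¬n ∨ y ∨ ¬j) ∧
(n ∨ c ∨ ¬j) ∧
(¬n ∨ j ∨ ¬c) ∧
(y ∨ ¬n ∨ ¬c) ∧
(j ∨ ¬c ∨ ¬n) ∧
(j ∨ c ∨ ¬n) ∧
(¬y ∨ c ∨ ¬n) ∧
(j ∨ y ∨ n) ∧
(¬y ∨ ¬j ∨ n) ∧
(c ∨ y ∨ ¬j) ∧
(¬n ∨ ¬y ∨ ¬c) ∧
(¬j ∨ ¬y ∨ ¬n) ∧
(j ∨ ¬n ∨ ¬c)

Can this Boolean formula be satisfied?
Yes

Yes, the formula is satisfiable.

One satisfying assignment is: j=True, c=True, y=False, n=False

Verification: With this assignment, all 20 clauses evaluate to true.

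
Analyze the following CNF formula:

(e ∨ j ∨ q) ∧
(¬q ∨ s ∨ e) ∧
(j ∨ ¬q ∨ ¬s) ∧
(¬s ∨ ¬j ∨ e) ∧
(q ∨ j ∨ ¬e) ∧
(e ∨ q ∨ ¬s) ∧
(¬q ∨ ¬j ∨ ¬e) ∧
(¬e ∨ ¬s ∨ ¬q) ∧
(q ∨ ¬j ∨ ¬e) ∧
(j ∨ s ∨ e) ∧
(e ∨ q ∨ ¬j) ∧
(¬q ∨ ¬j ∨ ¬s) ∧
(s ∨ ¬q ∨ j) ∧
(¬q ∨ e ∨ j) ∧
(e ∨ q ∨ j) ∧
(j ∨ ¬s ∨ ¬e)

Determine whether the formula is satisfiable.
No

No, the formula is not satisfiable.

No assignment of truth values to the variables can make all 16 clauses true simultaneously.

The formula is UNSAT (unsatisfiable).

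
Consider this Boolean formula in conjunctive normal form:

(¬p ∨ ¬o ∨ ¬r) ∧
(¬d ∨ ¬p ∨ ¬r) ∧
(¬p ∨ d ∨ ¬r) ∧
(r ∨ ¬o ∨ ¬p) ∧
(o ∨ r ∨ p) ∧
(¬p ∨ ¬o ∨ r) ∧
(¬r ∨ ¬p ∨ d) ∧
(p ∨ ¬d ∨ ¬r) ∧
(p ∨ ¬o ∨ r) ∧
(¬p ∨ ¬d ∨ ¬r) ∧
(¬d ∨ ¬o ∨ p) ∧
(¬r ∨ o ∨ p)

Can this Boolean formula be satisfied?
Yes

Yes, the formula is satisfiable.

One satisfying assignment is: d=False, o=False, p=True, r=False

Verification: With this assignment, all 12 clauses evaluate to true.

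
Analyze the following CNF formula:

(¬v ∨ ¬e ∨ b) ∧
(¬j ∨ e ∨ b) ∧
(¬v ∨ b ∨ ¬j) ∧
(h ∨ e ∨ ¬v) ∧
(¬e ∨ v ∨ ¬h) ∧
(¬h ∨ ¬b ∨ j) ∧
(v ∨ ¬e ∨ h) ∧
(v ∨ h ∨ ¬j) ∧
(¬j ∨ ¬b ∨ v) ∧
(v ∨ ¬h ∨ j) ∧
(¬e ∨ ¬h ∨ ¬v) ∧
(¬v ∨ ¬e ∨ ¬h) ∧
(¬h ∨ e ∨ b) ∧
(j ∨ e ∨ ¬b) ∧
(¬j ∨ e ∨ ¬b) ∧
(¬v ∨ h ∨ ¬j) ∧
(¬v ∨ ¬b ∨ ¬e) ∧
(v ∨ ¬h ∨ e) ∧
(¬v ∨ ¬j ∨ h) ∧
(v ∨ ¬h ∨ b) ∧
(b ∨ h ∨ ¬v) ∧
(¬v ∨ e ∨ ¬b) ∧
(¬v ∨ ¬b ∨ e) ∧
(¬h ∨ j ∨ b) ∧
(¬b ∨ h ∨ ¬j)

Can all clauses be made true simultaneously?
Yes

Yes, the formula is satisfiable.

One satisfying assignment is: b=False, v=False, e=False, j=False, h=False

Verification: With this assignment, all 25 clauses evaluate to true.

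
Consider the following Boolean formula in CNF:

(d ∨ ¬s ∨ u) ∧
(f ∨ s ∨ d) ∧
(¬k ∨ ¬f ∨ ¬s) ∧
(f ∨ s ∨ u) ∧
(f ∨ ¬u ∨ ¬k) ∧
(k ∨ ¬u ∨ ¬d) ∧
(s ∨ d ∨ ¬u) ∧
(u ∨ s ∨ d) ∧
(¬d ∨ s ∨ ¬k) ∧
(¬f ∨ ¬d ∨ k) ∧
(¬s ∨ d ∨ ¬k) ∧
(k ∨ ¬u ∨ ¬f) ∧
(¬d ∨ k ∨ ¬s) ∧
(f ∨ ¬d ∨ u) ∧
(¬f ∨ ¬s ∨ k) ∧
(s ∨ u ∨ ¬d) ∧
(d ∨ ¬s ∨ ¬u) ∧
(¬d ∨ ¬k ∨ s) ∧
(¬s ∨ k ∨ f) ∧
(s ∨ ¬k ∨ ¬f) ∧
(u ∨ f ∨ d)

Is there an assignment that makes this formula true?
No

No, the formula is not satisfiable.

No assignment of truth values to the variables can make all 21 clauses true simultaneously.

The formula is UNSAT (unsatisfiable).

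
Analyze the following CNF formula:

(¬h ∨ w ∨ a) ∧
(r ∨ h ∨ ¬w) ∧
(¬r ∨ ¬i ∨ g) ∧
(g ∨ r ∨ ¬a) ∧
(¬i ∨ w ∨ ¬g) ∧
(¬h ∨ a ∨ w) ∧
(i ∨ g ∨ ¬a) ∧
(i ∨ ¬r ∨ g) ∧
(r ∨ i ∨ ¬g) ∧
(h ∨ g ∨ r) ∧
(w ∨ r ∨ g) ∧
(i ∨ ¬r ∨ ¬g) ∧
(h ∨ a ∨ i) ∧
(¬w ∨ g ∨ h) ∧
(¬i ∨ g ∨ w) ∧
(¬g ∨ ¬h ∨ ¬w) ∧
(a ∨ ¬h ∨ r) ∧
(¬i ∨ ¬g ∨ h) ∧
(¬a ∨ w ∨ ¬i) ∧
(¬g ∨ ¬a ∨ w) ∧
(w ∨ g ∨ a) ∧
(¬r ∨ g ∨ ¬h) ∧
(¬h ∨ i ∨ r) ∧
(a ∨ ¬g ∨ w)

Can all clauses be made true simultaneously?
No

No, the formula is not satisfiable.

No assignment of truth values to the variables can make all 24 clauses true simultaneously.

The formula is UNSAT (unsatisfiable).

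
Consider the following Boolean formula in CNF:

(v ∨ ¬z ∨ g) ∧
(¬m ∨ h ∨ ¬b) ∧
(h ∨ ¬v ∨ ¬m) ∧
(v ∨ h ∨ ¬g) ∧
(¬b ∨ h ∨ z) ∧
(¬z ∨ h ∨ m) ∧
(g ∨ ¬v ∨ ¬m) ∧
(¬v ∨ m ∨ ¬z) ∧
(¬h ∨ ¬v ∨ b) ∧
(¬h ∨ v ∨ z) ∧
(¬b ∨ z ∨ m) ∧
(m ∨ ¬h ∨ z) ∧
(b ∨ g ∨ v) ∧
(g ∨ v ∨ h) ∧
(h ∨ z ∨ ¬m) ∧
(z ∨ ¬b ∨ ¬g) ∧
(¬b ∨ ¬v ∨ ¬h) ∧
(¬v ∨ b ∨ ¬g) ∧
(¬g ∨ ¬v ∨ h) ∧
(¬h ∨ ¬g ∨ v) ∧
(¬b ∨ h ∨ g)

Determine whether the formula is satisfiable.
Yes

Yes, the formula is satisfiable.

One satisfying assignment is: z=False, v=True, b=False, g=False, h=False, m=False

Verification: With this assignment, all 21 clauses evaluate to true.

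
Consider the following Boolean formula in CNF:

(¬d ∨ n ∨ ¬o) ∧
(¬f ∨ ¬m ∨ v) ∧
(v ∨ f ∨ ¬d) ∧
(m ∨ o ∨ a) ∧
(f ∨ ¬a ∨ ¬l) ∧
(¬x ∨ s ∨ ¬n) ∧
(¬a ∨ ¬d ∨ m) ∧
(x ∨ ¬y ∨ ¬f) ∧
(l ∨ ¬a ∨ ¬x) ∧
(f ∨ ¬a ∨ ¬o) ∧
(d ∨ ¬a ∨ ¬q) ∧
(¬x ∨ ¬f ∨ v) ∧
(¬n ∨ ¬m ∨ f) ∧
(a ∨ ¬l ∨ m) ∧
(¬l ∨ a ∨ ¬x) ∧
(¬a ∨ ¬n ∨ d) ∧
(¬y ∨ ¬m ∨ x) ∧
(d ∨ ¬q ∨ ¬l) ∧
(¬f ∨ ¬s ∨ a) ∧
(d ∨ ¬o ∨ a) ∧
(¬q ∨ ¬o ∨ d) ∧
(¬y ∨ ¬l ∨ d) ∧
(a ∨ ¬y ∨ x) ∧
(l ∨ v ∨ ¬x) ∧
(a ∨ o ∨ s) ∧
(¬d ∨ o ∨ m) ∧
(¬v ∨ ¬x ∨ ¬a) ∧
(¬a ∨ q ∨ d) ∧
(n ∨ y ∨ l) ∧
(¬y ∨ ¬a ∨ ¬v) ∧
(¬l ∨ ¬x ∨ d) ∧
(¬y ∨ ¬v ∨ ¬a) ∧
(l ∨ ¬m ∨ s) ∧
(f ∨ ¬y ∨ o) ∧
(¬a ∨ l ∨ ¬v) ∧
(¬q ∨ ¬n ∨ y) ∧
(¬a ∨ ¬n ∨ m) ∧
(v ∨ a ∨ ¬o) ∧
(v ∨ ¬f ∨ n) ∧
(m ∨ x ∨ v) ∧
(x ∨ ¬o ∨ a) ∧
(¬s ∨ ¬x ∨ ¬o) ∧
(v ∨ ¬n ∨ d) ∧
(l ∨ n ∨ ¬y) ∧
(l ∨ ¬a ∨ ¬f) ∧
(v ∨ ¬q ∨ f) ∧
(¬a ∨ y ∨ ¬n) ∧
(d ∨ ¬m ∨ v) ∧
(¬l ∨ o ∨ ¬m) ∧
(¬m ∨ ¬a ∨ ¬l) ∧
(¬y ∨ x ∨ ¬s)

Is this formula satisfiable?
No

No, the formula is not satisfiable.

No assignment of truth values to the variables can make all 51 clauses true simultaneously.

The formula is UNSAT (unsatisfiable).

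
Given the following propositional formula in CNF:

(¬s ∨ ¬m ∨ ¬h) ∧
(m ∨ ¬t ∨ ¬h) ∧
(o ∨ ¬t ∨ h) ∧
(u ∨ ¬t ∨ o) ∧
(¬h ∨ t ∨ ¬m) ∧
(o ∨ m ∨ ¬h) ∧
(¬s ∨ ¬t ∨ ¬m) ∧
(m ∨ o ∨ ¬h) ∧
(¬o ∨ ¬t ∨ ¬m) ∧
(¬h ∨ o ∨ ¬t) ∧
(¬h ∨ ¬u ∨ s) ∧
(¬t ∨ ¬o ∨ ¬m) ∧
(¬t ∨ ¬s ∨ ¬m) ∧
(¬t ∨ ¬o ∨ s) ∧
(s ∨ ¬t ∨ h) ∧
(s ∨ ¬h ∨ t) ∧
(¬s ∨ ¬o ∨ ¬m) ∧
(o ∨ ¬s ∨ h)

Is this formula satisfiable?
Yes

Yes, the formula is satisfiable.

One satisfying assignment is: m=False, s=False, h=False, t=False, o=False, u=False

Verification: With this assignment, all 18 clauses evaluate to true.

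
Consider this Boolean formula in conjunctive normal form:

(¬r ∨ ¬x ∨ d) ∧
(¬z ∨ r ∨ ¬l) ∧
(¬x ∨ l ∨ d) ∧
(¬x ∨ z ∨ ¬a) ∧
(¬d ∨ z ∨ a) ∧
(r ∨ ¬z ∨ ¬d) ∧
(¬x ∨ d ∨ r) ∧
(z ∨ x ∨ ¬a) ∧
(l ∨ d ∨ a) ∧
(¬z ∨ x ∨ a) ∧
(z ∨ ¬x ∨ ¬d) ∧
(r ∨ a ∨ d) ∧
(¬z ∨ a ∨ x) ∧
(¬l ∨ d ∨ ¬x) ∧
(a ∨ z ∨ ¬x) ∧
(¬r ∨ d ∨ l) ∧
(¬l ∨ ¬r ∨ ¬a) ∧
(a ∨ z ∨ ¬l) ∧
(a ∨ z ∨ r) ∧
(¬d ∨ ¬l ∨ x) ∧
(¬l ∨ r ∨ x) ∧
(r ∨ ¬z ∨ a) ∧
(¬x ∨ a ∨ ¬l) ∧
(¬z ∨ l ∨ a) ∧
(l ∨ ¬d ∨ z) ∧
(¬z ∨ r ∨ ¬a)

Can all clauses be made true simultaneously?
Yes

Yes, the formula is satisfiable.

One satisfying assignment is: r=True, l=False, x=True, d=True, z=True, a=True

Verification: With this assignment, all 26 clauses evaluate to true.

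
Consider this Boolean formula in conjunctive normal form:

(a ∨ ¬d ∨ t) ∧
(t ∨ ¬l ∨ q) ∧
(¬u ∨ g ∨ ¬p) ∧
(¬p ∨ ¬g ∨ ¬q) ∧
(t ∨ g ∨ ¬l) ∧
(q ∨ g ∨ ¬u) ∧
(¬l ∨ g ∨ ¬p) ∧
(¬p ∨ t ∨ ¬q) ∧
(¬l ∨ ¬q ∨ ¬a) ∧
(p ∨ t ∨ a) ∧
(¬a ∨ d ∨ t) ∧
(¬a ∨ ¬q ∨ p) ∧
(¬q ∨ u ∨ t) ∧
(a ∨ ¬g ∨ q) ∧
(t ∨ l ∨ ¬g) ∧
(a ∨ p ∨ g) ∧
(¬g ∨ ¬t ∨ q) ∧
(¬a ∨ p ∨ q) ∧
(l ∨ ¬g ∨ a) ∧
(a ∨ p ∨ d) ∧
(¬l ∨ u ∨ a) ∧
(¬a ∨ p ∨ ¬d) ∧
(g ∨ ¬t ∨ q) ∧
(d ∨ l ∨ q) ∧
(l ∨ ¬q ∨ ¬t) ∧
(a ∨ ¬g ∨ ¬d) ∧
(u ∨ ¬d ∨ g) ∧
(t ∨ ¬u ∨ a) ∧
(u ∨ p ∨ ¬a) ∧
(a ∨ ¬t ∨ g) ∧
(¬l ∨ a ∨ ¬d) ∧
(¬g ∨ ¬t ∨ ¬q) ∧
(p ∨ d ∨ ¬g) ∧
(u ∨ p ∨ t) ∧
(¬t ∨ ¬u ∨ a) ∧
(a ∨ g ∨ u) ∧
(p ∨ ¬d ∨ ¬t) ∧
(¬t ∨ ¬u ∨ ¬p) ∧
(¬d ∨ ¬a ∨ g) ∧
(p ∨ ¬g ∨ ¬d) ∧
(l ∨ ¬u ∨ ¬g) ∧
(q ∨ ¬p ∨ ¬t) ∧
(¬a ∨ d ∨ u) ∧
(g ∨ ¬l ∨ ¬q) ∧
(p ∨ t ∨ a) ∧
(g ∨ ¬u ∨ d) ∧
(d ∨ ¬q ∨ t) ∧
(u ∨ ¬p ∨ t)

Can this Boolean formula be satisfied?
No

No, the formula is not satisfiable.

No assignment of truth values to the variables can make all 48 clauses true simultaneously.

The formula is UNSAT (unsatisfiable).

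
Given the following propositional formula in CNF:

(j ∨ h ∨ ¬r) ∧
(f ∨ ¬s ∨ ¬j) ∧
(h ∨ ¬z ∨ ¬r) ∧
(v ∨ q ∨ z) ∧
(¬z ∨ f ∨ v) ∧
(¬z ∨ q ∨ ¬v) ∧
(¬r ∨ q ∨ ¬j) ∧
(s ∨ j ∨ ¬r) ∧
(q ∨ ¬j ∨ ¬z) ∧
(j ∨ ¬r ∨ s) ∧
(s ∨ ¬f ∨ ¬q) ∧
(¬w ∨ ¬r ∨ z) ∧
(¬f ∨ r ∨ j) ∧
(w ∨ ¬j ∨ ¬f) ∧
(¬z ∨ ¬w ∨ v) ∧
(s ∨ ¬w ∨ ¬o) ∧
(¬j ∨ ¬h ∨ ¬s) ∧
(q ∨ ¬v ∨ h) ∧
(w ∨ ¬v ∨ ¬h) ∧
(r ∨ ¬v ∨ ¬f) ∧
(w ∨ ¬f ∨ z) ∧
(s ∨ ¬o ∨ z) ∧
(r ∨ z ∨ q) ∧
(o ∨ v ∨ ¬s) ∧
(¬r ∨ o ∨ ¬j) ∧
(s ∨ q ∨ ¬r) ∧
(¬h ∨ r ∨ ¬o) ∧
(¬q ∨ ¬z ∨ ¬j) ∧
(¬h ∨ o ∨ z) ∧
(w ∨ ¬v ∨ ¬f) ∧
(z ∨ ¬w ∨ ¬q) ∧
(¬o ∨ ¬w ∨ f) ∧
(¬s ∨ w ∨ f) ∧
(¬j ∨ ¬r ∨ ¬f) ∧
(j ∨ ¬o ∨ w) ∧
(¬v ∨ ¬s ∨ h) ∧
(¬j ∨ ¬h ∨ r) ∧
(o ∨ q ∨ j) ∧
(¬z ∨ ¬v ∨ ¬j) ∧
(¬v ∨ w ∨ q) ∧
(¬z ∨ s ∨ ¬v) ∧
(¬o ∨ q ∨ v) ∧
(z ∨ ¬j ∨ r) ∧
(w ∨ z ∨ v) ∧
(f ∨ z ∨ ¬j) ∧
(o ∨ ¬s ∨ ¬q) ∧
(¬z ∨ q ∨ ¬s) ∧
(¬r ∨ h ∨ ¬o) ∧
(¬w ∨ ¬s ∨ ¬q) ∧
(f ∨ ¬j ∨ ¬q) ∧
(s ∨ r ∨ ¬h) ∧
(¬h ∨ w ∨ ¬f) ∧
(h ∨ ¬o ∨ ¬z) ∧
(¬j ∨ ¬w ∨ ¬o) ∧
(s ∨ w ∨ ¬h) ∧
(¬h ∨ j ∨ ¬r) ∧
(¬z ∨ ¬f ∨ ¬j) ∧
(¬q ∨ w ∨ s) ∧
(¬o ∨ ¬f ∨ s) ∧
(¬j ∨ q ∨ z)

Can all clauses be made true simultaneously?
No

No, the formula is not satisfiable.

No assignment of truth values to the variables can make all 60 clauses true simultaneously.

The formula is UNSAT (unsatisfiable).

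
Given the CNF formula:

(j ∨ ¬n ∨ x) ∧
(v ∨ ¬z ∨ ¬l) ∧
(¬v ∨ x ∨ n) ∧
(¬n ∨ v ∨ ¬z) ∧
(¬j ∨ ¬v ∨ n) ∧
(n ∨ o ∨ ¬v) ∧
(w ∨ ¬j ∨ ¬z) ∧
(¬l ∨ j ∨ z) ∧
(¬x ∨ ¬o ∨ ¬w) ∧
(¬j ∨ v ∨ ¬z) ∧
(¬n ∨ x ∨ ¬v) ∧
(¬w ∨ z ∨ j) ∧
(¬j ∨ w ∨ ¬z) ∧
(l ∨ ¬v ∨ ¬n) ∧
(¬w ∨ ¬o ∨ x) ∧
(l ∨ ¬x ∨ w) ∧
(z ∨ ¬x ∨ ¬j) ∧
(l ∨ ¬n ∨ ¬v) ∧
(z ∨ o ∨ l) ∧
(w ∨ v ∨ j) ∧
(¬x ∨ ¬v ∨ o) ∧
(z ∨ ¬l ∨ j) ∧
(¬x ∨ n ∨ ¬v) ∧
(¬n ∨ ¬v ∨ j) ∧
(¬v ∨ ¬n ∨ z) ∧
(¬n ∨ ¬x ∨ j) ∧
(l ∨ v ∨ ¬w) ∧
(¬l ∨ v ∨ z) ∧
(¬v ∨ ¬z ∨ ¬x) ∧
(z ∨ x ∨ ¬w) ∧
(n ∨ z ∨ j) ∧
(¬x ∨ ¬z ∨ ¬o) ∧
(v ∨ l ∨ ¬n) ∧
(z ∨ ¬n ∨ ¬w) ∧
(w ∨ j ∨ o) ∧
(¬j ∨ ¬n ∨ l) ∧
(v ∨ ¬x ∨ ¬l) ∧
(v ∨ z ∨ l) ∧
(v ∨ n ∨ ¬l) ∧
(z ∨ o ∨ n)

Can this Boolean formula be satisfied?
No

No, the formula is not satisfiable.

No assignment of truth values to the variables can make all 40 clauses true simultaneously.

The formula is UNSAT (unsatisfiable).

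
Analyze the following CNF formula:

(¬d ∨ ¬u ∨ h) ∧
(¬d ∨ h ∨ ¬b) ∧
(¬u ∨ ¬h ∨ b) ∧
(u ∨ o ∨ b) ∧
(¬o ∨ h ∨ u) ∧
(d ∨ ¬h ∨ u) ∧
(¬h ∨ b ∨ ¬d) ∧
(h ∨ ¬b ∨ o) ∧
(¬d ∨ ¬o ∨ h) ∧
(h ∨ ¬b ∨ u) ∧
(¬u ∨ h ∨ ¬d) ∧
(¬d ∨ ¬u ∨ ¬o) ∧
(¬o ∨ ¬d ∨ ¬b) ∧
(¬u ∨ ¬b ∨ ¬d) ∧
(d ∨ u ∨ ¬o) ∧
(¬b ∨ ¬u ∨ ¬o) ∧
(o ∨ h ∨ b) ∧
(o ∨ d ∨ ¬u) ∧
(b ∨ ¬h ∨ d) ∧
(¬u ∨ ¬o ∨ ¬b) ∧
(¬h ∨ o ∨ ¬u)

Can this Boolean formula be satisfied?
Yes

Yes, the formula is satisfiable.

One satisfying assignment is: u=True, h=False, b=False, d=False, o=True

Verification: With this assignment, all 21 clauses evaluate to true.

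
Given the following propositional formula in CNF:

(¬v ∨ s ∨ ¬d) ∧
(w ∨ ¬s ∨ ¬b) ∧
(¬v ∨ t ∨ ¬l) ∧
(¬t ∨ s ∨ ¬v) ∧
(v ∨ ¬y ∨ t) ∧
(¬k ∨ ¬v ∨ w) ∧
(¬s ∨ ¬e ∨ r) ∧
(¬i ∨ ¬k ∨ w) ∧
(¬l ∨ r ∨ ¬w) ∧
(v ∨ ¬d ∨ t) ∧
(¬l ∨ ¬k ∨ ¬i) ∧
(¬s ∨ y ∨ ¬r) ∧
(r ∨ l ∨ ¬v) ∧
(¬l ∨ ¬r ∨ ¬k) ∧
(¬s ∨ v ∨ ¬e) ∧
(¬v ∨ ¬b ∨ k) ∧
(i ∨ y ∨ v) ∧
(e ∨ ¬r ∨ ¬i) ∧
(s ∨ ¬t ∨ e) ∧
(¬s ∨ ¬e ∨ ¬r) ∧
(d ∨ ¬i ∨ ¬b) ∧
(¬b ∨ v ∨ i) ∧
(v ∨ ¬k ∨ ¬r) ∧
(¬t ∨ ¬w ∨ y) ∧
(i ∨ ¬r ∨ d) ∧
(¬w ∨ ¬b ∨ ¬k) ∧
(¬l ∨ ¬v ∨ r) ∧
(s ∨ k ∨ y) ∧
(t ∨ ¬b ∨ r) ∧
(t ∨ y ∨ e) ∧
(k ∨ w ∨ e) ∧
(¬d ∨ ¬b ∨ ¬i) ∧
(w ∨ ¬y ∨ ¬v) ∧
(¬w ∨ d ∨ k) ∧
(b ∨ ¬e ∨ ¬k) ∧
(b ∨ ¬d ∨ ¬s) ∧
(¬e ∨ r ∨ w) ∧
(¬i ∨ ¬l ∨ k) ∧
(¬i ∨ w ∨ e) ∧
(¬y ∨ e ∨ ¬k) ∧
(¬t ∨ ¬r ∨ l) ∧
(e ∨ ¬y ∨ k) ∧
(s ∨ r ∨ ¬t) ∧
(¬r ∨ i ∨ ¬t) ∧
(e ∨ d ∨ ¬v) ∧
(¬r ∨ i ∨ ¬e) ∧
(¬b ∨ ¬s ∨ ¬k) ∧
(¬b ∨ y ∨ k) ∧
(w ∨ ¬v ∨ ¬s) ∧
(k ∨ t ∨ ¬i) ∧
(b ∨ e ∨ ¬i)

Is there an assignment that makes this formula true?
No

No, the formula is not satisfiable.

No assignment of truth values to the variables can make all 51 clauses true simultaneously.

The formula is UNSAT (unsatisfiable).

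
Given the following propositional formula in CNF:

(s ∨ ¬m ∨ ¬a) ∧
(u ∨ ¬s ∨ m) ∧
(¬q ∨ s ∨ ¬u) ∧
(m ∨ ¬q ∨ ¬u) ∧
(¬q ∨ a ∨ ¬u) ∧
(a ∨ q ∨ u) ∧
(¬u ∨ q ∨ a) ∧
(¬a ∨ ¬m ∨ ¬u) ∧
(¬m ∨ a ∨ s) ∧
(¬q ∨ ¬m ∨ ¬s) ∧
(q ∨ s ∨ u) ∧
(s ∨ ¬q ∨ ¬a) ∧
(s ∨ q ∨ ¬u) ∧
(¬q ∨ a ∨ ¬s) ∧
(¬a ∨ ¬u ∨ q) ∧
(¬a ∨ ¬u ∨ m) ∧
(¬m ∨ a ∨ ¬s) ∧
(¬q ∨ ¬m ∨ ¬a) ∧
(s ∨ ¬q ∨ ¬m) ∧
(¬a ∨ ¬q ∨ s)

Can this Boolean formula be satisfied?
Yes

Yes, the formula is satisfiable.

One satisfying assignment is: a=False, u=False, s=False, m=False, q=True

Verification: With this assignment, all 20 clauses evaluate to true.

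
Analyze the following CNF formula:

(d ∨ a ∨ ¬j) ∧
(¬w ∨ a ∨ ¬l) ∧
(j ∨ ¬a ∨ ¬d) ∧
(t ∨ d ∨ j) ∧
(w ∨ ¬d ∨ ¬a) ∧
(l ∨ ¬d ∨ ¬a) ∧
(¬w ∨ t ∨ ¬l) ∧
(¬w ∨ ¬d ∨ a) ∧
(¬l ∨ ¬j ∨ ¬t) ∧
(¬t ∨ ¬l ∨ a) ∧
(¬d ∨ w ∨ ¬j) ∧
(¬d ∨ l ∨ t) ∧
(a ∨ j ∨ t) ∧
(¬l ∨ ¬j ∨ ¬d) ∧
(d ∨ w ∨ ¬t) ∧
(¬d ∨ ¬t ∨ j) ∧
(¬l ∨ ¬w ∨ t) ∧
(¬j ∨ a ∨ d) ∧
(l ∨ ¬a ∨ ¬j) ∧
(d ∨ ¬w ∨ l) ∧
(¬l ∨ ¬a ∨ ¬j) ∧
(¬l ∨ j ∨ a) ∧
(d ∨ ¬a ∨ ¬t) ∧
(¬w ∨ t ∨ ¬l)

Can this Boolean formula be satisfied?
No

No, the formula is not satisfiable.

No assignment of truth values to the variables can make all 24 clauses true simultaneously.

The formula is UNSAT (unsatisfiable).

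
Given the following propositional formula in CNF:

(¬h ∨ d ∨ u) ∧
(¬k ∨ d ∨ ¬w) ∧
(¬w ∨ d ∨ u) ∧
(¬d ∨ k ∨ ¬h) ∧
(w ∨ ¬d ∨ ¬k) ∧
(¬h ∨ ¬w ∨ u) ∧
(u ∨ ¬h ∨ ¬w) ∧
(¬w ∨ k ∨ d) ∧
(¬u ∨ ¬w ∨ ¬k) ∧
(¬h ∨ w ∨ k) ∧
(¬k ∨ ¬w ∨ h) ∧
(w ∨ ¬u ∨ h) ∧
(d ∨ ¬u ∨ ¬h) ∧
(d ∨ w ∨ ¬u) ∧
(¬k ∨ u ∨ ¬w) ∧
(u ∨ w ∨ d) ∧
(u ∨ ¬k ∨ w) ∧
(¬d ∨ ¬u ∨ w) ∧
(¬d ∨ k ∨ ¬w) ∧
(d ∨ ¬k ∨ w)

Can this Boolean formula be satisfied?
Yes

Yes, the formula is satisfiable.

One satisfying assignment is: d=True, k=False, h=False, u=False, w=False

Verification: With this assignment, all 20 clauses evaluate to true.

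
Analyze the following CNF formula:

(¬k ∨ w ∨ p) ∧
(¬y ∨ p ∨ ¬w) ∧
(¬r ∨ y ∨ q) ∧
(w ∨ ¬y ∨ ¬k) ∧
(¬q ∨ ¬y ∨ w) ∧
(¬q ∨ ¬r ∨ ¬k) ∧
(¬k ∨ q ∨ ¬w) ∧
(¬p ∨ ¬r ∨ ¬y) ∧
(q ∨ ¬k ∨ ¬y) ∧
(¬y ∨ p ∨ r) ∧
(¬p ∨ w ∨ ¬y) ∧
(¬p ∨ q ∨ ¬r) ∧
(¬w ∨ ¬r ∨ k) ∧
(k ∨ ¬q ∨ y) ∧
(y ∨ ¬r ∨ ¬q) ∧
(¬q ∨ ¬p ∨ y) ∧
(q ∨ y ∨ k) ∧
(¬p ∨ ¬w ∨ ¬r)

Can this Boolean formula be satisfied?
Yes

Yes, the formula is satisfiable.

One satisfying assignment is: p=True, y=False, r=False, w=False, q=False, k=True

Verification: With this assignment, all 18 clauses evaluate to true.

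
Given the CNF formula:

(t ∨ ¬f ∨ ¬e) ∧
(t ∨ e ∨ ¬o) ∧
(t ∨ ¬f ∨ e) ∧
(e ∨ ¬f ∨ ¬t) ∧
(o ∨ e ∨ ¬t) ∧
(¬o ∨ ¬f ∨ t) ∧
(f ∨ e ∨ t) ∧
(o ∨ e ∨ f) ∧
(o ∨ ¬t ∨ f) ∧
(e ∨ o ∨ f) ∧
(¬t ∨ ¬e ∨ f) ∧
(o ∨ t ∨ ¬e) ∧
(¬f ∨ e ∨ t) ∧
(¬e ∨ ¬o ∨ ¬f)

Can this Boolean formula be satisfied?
Yes

Yes, the formula is satisfiable.

One satisfying assignment is: t=True, e=True, o=False, f=True

Verification: With this assignment, all 14 clauses evaluate to true.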